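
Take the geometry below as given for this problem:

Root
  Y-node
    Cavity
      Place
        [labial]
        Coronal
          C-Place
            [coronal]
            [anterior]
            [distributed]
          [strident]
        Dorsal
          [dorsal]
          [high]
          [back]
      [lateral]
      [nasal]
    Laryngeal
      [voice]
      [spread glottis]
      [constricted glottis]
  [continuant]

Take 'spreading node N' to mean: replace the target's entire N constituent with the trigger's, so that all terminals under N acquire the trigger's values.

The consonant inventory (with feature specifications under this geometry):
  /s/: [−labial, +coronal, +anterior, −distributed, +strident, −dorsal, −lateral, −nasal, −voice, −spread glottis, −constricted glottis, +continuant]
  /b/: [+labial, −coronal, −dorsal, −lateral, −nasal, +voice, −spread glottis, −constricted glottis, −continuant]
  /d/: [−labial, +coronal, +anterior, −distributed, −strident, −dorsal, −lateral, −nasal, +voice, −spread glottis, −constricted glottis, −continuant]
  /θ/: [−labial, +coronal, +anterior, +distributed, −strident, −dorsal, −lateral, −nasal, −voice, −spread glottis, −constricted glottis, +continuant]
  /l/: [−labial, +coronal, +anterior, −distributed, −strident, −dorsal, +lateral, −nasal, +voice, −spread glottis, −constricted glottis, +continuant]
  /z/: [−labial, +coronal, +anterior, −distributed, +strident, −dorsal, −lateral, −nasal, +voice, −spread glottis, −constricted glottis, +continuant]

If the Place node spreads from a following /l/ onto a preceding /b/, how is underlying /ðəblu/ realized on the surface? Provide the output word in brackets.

[ðədlu]

The Place node dominates the terminals [labial], [coronal], [anterior], [distributed], [strident], [dorsal], [high], [back].
The target acquires /l/'s values for everything under Place — [−labial], [+coronal], [+anterior], [−distributed], [−strident], [−dorsal] — while keeping its own [lateral], [nasal], [voice], ….
This feature bundle is that of [d], so /ðəblu/ surfaces as [ðədlu].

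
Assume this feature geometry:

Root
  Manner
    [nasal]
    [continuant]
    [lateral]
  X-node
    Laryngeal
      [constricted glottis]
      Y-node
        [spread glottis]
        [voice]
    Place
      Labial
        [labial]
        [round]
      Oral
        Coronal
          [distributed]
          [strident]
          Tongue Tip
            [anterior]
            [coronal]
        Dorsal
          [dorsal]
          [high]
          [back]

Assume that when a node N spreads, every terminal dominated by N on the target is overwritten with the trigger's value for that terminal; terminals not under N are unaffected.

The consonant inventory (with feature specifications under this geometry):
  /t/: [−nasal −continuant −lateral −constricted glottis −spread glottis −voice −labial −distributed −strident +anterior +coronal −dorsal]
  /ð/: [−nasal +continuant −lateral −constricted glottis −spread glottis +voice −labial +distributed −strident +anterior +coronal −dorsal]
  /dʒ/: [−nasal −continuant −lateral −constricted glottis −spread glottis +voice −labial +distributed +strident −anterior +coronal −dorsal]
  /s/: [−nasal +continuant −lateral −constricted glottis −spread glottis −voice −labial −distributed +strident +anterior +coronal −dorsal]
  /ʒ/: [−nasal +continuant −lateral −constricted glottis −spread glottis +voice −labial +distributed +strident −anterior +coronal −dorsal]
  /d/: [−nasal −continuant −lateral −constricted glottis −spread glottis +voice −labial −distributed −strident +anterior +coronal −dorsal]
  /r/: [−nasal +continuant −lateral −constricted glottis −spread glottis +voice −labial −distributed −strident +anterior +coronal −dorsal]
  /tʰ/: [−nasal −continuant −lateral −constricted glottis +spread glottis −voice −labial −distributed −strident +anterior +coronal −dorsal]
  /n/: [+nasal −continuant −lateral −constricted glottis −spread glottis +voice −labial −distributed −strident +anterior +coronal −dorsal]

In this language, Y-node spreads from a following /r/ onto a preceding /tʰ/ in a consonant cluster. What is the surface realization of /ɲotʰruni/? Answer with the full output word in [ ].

The Y-node node dominates the terminals [spread glottis], [voice].
Spreading Y-node from /r/ onto /tʰ/ replaces those values with /r/'s: [−spread glottis], [+voice]. Features outside Y-node ([nasal], [continuant], [lateral], …) stay as in /tʰ/.
The resulting bundle matches /d/ in the inventory; substituting it for /tʰ/ gives [ɲodruni].

[ɲodruni]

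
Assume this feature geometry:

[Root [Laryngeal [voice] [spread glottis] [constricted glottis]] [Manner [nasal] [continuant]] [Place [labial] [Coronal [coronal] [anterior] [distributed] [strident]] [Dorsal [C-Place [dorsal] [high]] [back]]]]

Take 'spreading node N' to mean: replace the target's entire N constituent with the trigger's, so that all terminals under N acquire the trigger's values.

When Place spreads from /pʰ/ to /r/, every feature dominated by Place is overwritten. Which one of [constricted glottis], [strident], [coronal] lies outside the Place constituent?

[constricted glottis]

The terminals dominated by Place are [labial], [coronal], [anterior], [distributed], [strident], [dorsal], [high], [back].
Spreading Place replaces [coronal], [strident] with the trigger's values, since each sits inside the Place constituent.
But [constricted glottis] is a dependent of Laryngeal, outside Place; it is therefore untouched by the spreading.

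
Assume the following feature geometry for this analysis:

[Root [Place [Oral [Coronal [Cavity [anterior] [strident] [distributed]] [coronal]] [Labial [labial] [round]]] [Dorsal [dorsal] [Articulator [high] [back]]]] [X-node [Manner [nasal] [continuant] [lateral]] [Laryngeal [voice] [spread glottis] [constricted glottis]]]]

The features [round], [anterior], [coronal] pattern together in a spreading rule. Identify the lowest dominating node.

Oral

[round] lies under Labial (below Place).
[anterior]: Root / Place / Oral / Coronal / Cavity / [anterior].
[coronal]: Root / Place / Oral / Coronal / [coronal].
These paths first converge at Oral; no daughter of Oral dominates all 3 features, so Oral is the minimal constituent.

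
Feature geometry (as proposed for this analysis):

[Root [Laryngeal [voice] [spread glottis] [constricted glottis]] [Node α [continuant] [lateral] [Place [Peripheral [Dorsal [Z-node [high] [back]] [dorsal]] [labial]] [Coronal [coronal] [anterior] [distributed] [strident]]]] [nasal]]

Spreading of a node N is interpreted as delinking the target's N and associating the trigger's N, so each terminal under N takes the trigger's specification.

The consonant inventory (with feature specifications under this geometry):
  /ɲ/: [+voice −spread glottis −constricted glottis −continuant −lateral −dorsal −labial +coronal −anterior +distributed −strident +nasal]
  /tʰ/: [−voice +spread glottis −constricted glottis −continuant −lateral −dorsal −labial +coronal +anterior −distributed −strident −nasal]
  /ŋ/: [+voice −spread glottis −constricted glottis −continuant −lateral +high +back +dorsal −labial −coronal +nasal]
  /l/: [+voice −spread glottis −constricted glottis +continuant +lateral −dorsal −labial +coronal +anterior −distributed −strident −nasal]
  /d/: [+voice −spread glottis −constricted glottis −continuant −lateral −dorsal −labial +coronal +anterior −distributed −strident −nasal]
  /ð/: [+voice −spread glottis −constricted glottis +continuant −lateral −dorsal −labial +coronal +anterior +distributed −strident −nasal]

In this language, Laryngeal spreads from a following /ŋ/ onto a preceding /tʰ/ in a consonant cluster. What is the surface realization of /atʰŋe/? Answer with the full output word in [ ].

[adŋe]

Laryngeal immediately or transitively dominates [voice], [spread glottis], [constricted glottis].
After delinking /tʰ/'s Laryngeal and linking /ŋ/'s, the affected terminals become [+voice], [−spread glottis], [−constricted glottis]; [continuant], [lateral], [dorsal], … (outside Laryngeal) are retained from /tʰ/.
The resulting bundle matches /d/ in the inventory; substituting it for /tʰ/ gives [adŋe].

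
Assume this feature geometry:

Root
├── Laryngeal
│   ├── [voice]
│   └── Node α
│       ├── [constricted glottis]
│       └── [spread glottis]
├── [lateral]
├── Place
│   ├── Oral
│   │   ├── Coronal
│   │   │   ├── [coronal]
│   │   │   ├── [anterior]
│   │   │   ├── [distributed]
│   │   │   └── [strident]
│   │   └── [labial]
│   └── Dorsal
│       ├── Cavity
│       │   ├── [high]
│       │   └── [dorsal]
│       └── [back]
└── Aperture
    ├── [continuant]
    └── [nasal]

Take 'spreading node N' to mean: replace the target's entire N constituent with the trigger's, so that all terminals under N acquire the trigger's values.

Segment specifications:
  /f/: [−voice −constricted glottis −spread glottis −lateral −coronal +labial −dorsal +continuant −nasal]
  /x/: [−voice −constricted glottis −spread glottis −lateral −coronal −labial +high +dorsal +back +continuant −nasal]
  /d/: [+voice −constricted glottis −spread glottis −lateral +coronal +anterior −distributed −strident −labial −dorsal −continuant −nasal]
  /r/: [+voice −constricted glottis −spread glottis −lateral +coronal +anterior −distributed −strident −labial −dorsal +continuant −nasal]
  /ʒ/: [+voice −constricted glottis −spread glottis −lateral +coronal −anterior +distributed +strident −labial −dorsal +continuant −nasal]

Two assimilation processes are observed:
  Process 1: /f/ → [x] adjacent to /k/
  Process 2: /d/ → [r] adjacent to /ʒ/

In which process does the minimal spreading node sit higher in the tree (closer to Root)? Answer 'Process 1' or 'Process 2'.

In Process 1, [labial], [dorsal], [high], [back] change, so the minimal spreading node is Place at depth 1.
In Process 2, [continuant] changes, so the minimal spreading node is [continuant] at depth 2.
Place (depth 1) sits above [continuant] (depth 2), making Process 1 the one with the higher spreading node.

Process 1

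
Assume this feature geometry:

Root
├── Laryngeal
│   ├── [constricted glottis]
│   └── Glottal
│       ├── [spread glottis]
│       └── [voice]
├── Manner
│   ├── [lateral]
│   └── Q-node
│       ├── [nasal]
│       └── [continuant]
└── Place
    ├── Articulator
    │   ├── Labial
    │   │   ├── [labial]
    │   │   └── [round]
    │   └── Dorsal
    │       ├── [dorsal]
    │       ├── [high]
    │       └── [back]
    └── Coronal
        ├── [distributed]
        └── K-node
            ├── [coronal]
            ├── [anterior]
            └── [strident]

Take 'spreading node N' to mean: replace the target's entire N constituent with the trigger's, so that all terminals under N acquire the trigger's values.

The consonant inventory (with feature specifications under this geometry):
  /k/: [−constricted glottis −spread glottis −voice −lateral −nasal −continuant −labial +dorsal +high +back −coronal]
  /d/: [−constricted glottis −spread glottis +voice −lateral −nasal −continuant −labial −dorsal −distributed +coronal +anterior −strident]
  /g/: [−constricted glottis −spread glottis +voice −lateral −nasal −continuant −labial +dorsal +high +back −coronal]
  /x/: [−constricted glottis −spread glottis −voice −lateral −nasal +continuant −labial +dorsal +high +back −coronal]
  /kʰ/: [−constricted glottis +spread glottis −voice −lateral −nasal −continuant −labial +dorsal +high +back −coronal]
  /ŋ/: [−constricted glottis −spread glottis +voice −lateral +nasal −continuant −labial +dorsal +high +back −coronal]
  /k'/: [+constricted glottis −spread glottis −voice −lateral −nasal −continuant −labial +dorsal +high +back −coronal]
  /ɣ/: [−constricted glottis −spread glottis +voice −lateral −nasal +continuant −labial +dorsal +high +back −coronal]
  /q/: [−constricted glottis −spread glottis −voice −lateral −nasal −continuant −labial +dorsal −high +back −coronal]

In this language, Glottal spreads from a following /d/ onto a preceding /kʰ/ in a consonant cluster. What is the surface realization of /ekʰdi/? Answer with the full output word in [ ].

[egdi]

Terminals under Glottal in this geometry: [spread glottis], [voice].
After delinking /kʰ/'s Glottal and linking /d/'s, the affected terminals become [−spread glottis], [+voice]; [constricted glottis], [lateral], [nasal], … (outside Glottal) are retained from /kʰ/.
This feature bundle is that of [g], so /ekʰdi/ surfaces as [egdi].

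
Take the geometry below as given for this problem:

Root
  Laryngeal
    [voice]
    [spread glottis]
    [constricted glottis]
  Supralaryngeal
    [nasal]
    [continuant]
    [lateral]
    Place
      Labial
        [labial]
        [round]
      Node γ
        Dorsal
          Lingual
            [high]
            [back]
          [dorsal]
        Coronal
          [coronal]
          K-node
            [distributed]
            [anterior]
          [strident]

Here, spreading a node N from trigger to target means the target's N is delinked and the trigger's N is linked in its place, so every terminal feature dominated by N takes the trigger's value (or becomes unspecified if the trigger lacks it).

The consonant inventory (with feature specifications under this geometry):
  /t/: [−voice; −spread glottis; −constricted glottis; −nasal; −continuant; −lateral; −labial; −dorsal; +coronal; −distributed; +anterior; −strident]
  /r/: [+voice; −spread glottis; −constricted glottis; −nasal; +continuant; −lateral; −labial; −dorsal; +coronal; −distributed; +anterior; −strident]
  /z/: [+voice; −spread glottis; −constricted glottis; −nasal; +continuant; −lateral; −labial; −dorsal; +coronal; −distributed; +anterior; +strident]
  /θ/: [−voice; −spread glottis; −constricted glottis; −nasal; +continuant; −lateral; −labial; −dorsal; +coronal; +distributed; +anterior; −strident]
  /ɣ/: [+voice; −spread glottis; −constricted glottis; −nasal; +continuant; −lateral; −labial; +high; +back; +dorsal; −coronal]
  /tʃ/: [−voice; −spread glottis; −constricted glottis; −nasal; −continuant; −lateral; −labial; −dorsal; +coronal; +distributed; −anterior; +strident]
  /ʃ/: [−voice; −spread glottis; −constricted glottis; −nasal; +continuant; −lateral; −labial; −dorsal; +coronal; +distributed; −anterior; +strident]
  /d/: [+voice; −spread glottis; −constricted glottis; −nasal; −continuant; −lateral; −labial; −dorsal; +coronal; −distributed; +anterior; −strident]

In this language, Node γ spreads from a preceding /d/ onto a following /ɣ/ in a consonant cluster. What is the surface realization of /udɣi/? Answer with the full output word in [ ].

The Node γ node dominates the terminals [high], [back], [dorsal], [coronal], [distributed], [anterior], [strident].
After delinking /ɣ/'s Node γ and linking /d/'s, the affected terminals become [−dorsal], [+coronal], [−distributed], [+anterior], [−strident]; [voice], [spread glottis], [constricted glottis], … (outside Node γ) are retained from /ɣ/.
This feature bundle is that of [r], so /udɣi/ surfaces as [udri].

[udri]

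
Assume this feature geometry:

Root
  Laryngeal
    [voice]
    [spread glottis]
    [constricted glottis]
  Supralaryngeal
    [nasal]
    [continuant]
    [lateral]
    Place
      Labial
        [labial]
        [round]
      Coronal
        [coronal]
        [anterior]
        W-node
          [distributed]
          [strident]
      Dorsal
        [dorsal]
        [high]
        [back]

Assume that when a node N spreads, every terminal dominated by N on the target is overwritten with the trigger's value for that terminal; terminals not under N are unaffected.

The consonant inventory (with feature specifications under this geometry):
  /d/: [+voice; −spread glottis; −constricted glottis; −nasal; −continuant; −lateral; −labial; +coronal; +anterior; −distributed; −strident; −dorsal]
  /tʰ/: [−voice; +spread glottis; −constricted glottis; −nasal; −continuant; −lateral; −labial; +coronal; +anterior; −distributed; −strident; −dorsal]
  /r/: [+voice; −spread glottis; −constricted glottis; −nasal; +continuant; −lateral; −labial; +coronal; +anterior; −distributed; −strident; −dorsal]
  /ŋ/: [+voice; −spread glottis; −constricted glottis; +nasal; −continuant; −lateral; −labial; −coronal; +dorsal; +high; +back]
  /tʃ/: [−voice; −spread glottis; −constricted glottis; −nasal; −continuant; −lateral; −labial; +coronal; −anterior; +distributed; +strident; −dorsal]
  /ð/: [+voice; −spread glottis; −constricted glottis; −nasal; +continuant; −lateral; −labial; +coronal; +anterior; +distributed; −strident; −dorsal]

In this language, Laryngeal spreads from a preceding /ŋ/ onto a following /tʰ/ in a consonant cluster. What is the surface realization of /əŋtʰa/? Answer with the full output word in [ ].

[əŋda]

The Laryngeal node dominates the terminals [voice], [spread glottis], [constricted glottis].
Spreading Laryngeal from /ŋ/ onto /tʰ/ replaces those values with /ŋ/'s: [+voice], [−spread glottis], [−constricted glottis]. Features outside Laryngeal ([nasal], [continuant], [lateral], …) stay as in /tʰ/.
The resulting bundle matches /d/ in the inventory; substituting it for /tʰ/ gives [əŋda].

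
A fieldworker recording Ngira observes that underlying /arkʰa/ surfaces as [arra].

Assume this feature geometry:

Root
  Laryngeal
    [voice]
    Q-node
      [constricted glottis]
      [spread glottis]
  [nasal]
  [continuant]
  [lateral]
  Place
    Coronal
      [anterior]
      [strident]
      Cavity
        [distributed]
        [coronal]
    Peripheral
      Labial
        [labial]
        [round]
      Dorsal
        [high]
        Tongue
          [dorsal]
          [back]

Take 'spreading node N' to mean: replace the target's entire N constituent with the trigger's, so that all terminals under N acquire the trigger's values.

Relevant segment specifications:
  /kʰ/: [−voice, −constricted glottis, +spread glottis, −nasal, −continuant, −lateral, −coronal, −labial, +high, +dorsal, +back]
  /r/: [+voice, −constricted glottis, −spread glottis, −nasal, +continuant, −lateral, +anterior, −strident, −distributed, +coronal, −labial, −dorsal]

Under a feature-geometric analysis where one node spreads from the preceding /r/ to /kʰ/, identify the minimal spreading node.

Root

Comparing /kʰ/ with its surface form [r], the features that change are [voice], [spread glottis], [continuant], [coronal], [anterior], [distributed], [strident], [dorsal], [high], [back].
These terminals are all dominated by Root, and no proper subconstituent of Root covers them all; Root is their lowest common ancestor.
Spreading Root from /r/ overwrites each of those terminals with /r/'s values, yielding exactly [r].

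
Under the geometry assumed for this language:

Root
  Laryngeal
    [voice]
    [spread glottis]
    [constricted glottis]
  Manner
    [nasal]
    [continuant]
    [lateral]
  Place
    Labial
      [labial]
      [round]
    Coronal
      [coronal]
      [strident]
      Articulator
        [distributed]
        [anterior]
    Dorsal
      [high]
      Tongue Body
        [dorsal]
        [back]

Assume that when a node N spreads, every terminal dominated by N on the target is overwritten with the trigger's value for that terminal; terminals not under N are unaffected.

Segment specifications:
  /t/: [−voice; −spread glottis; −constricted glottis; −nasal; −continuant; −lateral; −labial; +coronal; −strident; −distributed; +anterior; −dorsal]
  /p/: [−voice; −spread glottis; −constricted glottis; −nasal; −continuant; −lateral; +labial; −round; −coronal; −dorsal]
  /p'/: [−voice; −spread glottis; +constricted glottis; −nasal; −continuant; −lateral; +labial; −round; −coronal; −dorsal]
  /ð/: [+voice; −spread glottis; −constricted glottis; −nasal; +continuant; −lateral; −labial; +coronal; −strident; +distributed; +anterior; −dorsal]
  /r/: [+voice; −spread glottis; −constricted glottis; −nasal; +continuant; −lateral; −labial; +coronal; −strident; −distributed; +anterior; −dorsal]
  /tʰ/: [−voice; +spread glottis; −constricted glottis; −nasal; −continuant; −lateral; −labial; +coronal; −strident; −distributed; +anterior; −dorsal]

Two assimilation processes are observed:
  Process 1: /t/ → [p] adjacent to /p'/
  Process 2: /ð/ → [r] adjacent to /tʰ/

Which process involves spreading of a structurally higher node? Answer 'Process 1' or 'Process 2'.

Process 1

Process 1 alters [labial], [round], [coronal], [anterior], [distributed], [strident]; the lowest common ancestor is Place (depth 1 from Root).
Process 2 alters [distributed]; the lowest dominating node is [distributed] (depth 4 from Root).
Place is closer to Root than [distributed], so Process 1 spreads the higher node.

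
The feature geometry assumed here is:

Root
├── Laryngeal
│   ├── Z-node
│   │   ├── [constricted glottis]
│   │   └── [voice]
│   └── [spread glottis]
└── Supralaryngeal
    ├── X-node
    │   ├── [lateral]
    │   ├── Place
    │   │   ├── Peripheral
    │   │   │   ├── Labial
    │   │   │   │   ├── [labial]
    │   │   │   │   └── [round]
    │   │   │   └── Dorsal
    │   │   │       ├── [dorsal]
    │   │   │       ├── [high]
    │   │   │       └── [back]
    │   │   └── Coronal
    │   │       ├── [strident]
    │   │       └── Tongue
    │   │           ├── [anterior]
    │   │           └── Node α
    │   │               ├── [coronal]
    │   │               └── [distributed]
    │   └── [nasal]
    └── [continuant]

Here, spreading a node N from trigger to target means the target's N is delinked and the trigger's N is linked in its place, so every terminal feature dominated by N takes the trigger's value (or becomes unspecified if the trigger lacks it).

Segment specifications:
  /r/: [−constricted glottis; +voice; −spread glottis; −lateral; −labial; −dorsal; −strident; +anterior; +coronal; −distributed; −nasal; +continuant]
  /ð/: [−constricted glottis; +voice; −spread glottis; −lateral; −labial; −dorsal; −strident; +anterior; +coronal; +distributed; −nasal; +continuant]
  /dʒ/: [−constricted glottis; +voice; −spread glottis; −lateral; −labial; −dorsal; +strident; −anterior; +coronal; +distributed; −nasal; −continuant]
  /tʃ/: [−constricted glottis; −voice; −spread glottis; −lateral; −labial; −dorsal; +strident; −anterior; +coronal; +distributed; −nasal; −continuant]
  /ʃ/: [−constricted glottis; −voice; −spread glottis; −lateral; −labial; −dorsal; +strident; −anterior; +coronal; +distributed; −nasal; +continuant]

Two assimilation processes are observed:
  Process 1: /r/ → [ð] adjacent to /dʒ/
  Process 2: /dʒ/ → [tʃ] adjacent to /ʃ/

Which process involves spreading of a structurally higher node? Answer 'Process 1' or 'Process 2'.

Process 2

In Process 1, [distributed] changes, so the minimal spreading node is [distributed] at depth 7.
In Process 2, [voice] changes, so the minimal spreading node is [voice] at depth 3.
Depth 3 < depth 7; Process 2 involves the structurally higher constituent [voice].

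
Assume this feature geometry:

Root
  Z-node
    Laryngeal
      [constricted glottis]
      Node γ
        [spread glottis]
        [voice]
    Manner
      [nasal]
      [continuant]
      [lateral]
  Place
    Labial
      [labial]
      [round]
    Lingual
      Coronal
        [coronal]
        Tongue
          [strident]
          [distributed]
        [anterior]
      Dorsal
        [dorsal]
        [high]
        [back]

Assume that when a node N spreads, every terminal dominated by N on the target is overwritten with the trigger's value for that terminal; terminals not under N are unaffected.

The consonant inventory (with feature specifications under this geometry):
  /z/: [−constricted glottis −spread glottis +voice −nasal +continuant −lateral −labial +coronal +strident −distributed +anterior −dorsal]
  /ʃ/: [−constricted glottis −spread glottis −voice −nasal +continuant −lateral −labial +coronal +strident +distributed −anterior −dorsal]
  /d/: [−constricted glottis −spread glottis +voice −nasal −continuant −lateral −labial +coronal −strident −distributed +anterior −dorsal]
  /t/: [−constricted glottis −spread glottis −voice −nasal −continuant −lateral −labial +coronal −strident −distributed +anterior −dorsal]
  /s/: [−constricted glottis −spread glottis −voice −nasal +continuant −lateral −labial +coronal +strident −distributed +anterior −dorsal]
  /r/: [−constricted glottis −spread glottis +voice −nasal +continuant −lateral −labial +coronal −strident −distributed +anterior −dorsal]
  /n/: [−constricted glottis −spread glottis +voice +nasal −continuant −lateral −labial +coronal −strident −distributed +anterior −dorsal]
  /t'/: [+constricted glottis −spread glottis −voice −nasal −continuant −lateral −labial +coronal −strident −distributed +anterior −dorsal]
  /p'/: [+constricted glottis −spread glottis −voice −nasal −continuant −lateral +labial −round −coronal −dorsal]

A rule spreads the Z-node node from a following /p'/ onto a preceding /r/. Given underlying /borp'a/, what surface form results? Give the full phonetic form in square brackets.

[bot'p'a]

The Z-node node dominates the terminals [constricted glottis], [spread glottis], [voice], [nasal], [continuant], [lateral].
Spreading Z-node from /p'/ onto /r/ replaces those values with /p'/'s: [+constricted glottis], [−spread glottis], [−voice], [−nasal], [−continuant], [−lateral]. Features outside Z-node ([labial], [coronal], [strident], …) stay as in /r/.
Among the inventory, only /t'/ has exactly this specification, giving the surface form [bot'p'a].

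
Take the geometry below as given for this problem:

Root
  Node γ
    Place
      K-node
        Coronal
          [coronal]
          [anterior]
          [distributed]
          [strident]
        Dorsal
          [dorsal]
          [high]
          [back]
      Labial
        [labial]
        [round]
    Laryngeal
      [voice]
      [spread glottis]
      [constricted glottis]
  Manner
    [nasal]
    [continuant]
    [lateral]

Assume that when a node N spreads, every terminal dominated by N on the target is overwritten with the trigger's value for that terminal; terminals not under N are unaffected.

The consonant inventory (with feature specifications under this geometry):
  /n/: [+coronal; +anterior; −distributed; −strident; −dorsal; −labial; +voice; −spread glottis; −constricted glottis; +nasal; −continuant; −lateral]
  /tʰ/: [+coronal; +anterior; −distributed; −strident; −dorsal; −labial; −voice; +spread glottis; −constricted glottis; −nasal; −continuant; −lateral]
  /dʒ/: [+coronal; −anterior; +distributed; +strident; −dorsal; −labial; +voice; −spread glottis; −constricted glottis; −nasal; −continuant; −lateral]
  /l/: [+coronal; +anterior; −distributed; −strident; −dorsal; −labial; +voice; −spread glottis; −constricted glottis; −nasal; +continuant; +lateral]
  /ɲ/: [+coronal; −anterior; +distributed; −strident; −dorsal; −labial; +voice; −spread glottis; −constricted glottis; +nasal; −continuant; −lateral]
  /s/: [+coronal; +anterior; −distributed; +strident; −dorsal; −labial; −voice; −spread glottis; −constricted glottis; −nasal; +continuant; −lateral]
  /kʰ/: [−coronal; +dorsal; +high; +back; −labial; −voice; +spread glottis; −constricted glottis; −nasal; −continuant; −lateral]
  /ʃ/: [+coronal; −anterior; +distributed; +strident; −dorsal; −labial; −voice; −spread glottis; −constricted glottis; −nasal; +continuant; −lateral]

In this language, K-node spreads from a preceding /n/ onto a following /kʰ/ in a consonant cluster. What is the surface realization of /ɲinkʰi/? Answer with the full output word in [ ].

[ɲintʰi]

Terminals under K-node in this geometry: [coronal], [anterior], [distributed], [strident], [dorsal], [high], [back].
Spreading K-node from /n/ onto /kʰ/ replaces those values with /n/'s: [+coronal], [+anterior], [−distributed], [−strident], [−dorsal]. Features outside K-node ([labial], [voice], [spread glottis], …) stay as in /kʰ/.
Among the inventory, only /tʰ/ has exactly this specification, giving the surface form [ɲintʰi].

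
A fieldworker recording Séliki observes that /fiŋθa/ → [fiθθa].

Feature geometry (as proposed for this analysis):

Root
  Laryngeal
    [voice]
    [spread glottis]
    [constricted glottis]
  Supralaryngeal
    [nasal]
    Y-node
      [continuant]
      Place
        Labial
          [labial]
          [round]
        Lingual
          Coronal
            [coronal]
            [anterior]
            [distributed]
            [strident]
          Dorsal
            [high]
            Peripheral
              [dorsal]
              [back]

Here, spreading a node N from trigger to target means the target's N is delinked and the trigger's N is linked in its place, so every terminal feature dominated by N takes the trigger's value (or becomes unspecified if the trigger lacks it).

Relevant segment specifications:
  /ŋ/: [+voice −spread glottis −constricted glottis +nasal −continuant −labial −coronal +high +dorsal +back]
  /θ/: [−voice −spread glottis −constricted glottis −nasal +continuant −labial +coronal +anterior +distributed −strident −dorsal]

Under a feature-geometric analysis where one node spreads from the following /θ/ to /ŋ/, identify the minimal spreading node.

Comparing /ŋ/ with its surface form [θ], the features that change are [voice], [nasal], [continuant], [coronal], [anterior], [distributed], [strident], [dorsal], [high], [back].
Tracing each changed feature up the tree, the paths first meet at Root; any lower node misses at least one of them.
Spreading Root from /θ/ overwrites each of those terminals with /θ/'s values, yielding exactly [θ].

Root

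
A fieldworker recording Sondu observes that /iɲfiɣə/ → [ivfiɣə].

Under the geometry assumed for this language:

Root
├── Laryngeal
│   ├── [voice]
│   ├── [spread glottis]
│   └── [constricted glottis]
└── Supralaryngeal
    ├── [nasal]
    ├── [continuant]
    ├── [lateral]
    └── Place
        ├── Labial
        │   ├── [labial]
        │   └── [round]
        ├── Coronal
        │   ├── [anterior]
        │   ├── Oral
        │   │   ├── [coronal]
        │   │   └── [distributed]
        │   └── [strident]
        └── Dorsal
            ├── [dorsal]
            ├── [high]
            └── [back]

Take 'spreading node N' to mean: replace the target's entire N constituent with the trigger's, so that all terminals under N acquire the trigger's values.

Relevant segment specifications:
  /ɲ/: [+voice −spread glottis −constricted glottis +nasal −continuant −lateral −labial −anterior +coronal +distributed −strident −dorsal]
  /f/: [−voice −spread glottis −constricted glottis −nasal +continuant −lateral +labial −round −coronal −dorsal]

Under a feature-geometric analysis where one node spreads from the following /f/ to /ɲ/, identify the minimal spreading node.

Supralaryngeal

/ɲ/ and [v] differ in [nasal], [continuant], [labial], [round], [coronal], [anterior], [distributed], [strident]; every other specified feature is identical.
In this geometry the lowest node dominating all of them is Supralaryngeal: every daughter of Supralaryngeal dominates only a proper subset, so no lower node suffices.
If Supralaryngeal spreads, every terminal under it takes /f/'s value, producing [v] as observed.
Had Root spread, [voice] would have taken /f/'s value; it stays as in /ɲ/, confirming the spreading constituent is exactly Supralaryngeal.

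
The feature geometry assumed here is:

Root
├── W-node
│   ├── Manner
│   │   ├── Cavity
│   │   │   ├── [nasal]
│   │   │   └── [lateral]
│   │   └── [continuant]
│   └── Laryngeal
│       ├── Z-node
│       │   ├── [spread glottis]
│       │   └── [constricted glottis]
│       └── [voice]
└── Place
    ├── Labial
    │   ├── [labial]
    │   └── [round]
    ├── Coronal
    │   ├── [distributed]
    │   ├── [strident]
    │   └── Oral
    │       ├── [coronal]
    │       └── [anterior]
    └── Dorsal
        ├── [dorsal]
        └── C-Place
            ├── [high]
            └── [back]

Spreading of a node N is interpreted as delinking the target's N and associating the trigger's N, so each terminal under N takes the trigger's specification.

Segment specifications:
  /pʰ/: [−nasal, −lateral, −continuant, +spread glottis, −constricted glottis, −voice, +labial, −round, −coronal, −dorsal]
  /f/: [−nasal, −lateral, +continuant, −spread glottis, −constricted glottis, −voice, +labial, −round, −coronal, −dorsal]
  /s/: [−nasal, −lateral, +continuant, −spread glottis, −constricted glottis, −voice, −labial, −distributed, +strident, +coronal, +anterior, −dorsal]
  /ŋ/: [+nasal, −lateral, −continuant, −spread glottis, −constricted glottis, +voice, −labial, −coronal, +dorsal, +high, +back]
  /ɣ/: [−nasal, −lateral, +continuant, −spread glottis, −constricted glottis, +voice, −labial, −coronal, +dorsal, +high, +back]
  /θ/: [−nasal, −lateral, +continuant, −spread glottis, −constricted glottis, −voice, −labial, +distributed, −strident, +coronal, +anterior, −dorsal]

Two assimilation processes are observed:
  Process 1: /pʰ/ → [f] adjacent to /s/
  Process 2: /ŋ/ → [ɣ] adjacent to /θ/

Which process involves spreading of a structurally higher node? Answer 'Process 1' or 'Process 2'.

Process 1: the features that change are [spread glottis], [continuant]; the minimal node is W-node (depth 1).
Process 2: the features that change are [nasal], [continuant]; the minimal node is Manner (depth 2).
W-node is closer to Root than Manner, so Process 1 spreads the higher node.

Process 1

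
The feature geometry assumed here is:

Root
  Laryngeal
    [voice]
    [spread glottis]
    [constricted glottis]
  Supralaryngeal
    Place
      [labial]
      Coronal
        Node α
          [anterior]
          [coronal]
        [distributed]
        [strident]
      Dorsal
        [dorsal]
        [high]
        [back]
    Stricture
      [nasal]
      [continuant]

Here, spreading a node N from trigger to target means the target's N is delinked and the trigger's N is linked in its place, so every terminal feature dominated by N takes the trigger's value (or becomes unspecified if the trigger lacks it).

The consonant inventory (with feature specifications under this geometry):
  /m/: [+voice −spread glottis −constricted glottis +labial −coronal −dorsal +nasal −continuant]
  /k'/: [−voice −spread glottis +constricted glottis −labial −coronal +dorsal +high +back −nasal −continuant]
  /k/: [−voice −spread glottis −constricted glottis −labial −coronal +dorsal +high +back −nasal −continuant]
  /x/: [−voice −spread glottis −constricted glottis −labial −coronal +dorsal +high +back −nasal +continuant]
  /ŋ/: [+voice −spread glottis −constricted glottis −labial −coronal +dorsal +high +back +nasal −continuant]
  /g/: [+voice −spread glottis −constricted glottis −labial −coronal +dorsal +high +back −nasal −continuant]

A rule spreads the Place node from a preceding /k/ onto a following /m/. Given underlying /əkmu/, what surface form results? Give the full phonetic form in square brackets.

[əkŋu]

Place immediately or transitively dominates [labial], [anterior], [coronal], [distributed], [strident], [dorsal], [high], [back].
Spreading Place from /k/ onto /m/ replaces those values with /k/'s: [−labial], [−coronal], [+dorsal], [+high], [+back]. Features outside Place ([voice], [spread glottis], [constricted glottis], …) stay as in /m/.
This feature bundle is that of [ŋ], so /əkmu/ surfaces as [əkŋu].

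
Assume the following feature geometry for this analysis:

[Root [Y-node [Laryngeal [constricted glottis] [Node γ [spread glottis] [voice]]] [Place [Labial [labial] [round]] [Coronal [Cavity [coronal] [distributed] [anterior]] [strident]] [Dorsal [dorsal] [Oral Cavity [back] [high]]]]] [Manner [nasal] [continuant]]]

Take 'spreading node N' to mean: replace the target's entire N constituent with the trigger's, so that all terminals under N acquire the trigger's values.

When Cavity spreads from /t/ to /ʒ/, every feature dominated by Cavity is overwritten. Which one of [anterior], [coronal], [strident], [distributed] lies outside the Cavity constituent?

[strident]

The terminals dominated by Cavity are [coronal], [distributed], [anterior].
Of the listed options, [distributed], [coronal], [anterior] are among these and would be overwritten by spreading Cavity.
But [strident] is a dependent of Coronal, outside Cavity; it is therefore untouched by the spreading.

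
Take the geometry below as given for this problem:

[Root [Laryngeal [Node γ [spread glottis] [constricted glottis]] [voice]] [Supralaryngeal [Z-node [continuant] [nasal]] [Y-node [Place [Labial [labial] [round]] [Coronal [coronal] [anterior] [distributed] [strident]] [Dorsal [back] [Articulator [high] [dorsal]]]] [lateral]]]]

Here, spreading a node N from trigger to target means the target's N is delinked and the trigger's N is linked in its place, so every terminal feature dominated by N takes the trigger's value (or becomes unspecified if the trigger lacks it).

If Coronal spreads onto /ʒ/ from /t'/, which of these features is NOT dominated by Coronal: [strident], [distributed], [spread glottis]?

Under this geometry, Coronal contains [coronal], [anterior], [distributed], [strident].
Of the listed options, [distributed], [strident] are among these and would be overwritten by spreading Coronal.
[spread glottis] is not within the Coronal subtree (it hangs from Node γ), so /ʒ/'s [spread glottis] value survives.

[spread glottis]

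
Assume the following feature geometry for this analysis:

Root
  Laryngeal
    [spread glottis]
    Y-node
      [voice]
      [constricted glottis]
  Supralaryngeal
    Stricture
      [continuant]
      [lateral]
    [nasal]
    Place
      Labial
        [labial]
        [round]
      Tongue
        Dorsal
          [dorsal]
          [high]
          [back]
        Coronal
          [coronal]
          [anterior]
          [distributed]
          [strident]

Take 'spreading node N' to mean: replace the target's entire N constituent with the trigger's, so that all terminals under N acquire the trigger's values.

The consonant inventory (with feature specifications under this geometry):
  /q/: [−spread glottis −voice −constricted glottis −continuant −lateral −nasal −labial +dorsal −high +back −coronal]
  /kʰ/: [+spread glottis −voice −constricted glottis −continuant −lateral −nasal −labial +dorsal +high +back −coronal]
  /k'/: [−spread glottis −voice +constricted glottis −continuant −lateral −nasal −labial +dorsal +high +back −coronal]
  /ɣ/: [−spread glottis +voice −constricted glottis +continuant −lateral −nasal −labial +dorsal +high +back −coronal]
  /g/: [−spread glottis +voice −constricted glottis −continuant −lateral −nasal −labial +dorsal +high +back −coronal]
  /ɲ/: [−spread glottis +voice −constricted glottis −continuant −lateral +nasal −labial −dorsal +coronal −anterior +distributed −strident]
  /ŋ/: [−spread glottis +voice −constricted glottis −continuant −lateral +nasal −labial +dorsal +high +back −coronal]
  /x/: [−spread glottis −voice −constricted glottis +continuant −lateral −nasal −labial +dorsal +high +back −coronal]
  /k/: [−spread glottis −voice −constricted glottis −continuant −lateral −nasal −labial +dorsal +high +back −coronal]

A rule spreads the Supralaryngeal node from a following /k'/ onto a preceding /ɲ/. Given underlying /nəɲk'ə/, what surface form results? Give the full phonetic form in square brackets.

The Supralaryngeal node dominates the terminals [continuant], [lateral], [nasal], [labial], [round], [dorsal], [high], [back], [coronal], [anterior], [distributed], [strident].
Spreading Supralaryngeal from /k'/ onto /ɲ/ replaces those values with /k'/'s: [−continuant], [−lateral], [−nasal], [−labial], [+dorsal], [+high], [+back], [−coronal]. Features outside Supralaryngeal ([spread glottis], [voice], [constricted glottis]) stay as in /ɲ/.
This feature bundle is that of [g], so /nəɲk'ə/ surfaces as [nəgk'ə].

[nəgk'ə]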